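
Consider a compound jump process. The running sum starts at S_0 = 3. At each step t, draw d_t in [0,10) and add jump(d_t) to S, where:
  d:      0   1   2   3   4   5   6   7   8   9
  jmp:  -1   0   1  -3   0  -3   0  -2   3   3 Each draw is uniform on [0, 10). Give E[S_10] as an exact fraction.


Outcome values over d=0..9: [-1, 0, 1, -3, 0, -3, 0, -2, 3, 3]
Σy = -2, Σy² = 42, M = 10
μ = -2/10 = -1/5,  σ² = 42/10 − (-1/5)² = 104/25
E[S_10] = 3 + 10·(-1/5) = 1

1


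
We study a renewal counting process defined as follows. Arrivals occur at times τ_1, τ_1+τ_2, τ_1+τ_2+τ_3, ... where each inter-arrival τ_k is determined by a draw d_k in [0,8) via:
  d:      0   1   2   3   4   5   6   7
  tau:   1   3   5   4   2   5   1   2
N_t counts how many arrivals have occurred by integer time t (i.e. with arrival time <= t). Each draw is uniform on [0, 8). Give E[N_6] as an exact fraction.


7849/4096

Inter-arrival values over d=0..7: [1, 3, 5, 4, 2, 5, 1, 2]
Each d has probability 1/8, so the pmf of τ is: f(1) = 1/4, f(2) = 1/4, f(3) = 1/8, f(4) = 1/8, f(5) = 1/4
Renewal equation for m(n) = E[N_n]: condition on τ_1 = k (if k <= n, one arrival plus a fresh copy on the remaining n−k steps): m(n) = F(n) + Σ_{k<=n} f(k)·m(n−k), where F(n) = P(τ <= n) and m(0) = 0
m(1) = F(1) = 1/4
m(2) = F(2) + f(1)·m(1) = 1/2 + 1/4·1/4 = 9/16
m(3) = F(3) + f(1)·m(2) + f(2)·m(1) = 5/8 + 1/4·9/16 + 1/4·1/4 = 53/64
m(4) = F(4) + f(1)·m(3) + f(2)·m(2) + f(3)·m(1) = 3/4 + 1/4·53/64 + 1/4·9/16 + 1/8·1/4 = 289/256
m(5) = F(5) + f(1)·m(4) + f(2)·m(3) + f(3)·m(2) + f(4)·m(1) = 1 + 1/4·289/256 + 1/4·53/64 + 1/8·9/16 + 1/8·1/4 = 1629/1024
m(6) = F(6) + f(1)·m(5) + f(2)·m(4) + f(3)·m(3) + f(4)·m(2) + f(5)·m(1) = 1 + 1/4·1629/1024 + 1/4·289/256 + 1/8·53/64 + 1/8·9/16 + 1/4·1/4 = 7849/4096
E[N_6] = m(6) = 7849/4096


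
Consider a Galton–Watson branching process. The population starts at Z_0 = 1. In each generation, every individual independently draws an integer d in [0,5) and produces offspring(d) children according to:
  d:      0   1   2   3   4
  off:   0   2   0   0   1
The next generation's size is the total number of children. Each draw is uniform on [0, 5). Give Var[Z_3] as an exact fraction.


Outcome values over d=0..4: [0, 2, 0, 0, 1]
Σy = 3, Σy² = 5, M = 5
μ = 3/5 = 3/5,  σ² = 5/5 − (3/5)² = 16/25
V_0 = 0, E_0 = 1
V_1 = 16/25·E_0 + (3/5)²·V_0 = 16/25;  E_1 = 3/5
V_2 = 16/25·E_1 + (3/5)²·V_1 = 384/625;  E_2 = 9/25
V_3 = 16/25·E_2 + (3/5)²·V_2 = 7056/15625;  E_3 = 27/125

7056/15625


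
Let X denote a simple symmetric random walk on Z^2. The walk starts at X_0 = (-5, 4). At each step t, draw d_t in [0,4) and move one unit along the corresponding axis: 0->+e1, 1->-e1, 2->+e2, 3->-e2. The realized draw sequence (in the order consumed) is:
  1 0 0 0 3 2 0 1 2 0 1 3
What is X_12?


t=0: X=(-5, 4), d=1 → -e1, X_1=(-6, 4)
t=1: X=(-6, 4), d=0 → +e1, X_2=(-5, 4)
t=2: X=(-5, 4), d=0 → +e1, X_3=(-4, 4)
t=3: X=(-4, 4), d=0 → +e1, X_4=(-3, 4)
t=4: X=(-3, 4), d=3 → -e2, X_5=(-3, 3)
t=5: X=(-3, 3), d=2 → +e2, X_6=(-3, 4)
t=6: X=(-3, 4), d=0 → +e1, X_7=(-2, 4)
t=7: X=(-2, 4), d=1 → -e1, X_8=(-3, 4)
t=8: X=(-3, 4), d=2 → +e2, X_9=(-3, 5)
t=9: X=(-3, 5), d=0 → +e1, X_10=(-2, 5)
t=10: X=(-2, 5), d=1 → -e1, X_11=(-3, 5)
t=11: X=(-3, 5), d=3 → -e2, X_12=(-3, 4)

(-3, 4)


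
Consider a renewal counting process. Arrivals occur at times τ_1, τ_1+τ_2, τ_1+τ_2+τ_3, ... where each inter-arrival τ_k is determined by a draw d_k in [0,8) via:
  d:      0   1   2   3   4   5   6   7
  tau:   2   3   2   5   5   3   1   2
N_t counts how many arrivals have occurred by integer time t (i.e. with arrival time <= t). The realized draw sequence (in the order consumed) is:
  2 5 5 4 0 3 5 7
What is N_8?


draw d_1=2: τ_1=2, arrival time A_1=2
draw d_2=5: τ_2=3, arrival time A_2=5
draw d_3=5: τ_3=3, arrival time A_3=8
draw d_4=4: τ_4=5, arrival time A_4=13
draw d_5=0: τ_5=2, arrival time A_5=15
draw d_6=3: τ_6=5, arrival time A_6=20
draw d_7=5: τ_7=3, arrival time A_7=23
draw d_8=7: τ_8=2, arrival time A_8=25
N_t over t=0..8: 0:0 1:0 2:1 3:1 4:1 5:2 6:2 7:2 8:3

3


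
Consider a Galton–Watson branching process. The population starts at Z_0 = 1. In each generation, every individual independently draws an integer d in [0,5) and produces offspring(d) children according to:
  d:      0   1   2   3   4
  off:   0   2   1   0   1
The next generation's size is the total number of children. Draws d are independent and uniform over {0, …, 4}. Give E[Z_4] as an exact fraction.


Outcome values over d=0..4: [0, 2, 1, 0, 1]
Σy = 4, Σy² = 6, M = 5
μ = 4/5 = 4/5,  σ² = 6/5 − (4/5)² = 14/25
E[Z_0] = 1
E[Z_1] = 4/5·E[Z_0] = 4/5
E[Z_2] = 4/5·E[Z_1] = 16/25
E[Z_3] = 4/5·E[Z_2] = 64/125
E[Z_4] = 4/5·E[Z_3] = 256/625

256/625


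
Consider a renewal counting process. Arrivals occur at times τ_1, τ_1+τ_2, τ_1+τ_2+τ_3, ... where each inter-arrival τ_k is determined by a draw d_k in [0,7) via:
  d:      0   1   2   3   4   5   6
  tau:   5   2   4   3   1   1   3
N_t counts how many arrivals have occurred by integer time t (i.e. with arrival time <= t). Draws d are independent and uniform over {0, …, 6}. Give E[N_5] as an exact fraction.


Inter-arrival values over d=0..6: [5, 2, 4, 3, 1, 1, 3]
Each d has probability 1/7, so the pmf of τ is: f(1) = 2/7, f(2) = 1/7, f(3) = 2/7, f(4) = 1/7, f(5) = 1/7
Renewal equation for m(n) = E[N_n]: condition on τ_1 = k (if k <= n, one arrival plus a fresh copy on the remaining n−k steps): m(n) = F(n) + Σ_{k<=n} f(k)·m(n−k), where F(n) = P(τ <= n) and m(0) = 0
m(1) = F(1) = 2/7
m(2) = F(2) + f(1)·m(1) = 3/7 + 2/7·2/7 = 25/49
m(3) = F(3) + f(1)·m(2) + f(2)·m(1) = 5/7 + 2/7·25/49 + 1/7·2/7 = 309/343
m(4) = F(4) + f(1)·m(3) + f(2)·m(2) + f(3)·m(1) = 6/7 + 2/7·309/343 + 1/7·25/49 + 2/7·2/7 = 3047/2401
m(5) = F(5) + f(1)·m(4) + f(2)·m(3) + f(3)·m(2) + f(4)·m(1) = 1 + 2/7·3047/2401 + 1/7·309/343 + 2/7·25/49 + 1/7·2/7 = 28200/16807
E[N_5] = m(5) = 28200/16807

28200/16807


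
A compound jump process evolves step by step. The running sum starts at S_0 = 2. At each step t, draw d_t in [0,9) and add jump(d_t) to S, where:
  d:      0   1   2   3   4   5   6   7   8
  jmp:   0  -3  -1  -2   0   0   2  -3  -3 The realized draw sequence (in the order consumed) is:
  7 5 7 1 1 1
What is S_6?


-13

t=0: S=2, d=7, jump=-3, S_1=-1
t=1: S=-1, d=5, jump=0, S_2=-1
t=2: S=-1, d=7, jump=-3, S_3=-4
t=3: S=-4, d=1, jump=-3, S_4=-7
t=4: S=-7, d=1, jump=-3, S_5=-10
t=5: S=-10, d=1, jump=-3, S_6=-13


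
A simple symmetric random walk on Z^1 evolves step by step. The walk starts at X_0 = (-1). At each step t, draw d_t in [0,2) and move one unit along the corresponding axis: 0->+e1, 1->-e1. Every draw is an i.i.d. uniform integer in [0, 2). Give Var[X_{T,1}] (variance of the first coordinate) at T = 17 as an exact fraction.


Outcome values over d=0..1: [1, -1]
Σy = 0, Σy² = 2, M = 2
μ = 0/2 = 0,  σ² = 2/2 − (0)² = 1
Independent increments: Var[X_17] = 17·σ² = 17·(1) = 17

17


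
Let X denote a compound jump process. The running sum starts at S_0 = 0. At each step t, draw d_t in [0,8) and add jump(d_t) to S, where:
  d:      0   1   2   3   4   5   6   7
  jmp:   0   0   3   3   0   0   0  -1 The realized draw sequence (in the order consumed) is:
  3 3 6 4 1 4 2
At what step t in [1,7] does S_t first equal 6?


2

t=0: S=0, d=3, jump=3, S_1=3
t=1: S=3, d=3, jump=3, S_2=6
t=2: S=6, d=6, jump=0, S_3=6
t=3: S=6, d=4, jump=0, S_4=6
t=4: S=6, d=1, jump=0, S_5=6
t=5: S=6, d=4, jump=0, S_6=6
t=6: S=6, d=2, jump=3, S_7=9


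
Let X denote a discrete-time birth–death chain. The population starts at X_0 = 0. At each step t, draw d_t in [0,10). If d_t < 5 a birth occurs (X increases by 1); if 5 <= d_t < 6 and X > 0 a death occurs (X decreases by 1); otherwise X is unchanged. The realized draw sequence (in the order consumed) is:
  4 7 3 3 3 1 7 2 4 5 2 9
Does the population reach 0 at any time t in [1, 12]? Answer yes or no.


no

t=0: X=0, d=4 → birth, X_1=1
t=1: X=1, d=7 → hold, X_2=1
t=2: X=1, d=3 → birth, X_3=2
t=3: X=2, d=3 → birth, X_4=3
t=4: X=3, d=3 → birth, X_5=4
t=5: X=4, d=1 → birth, X_6=5
t=6: X=5, d=7 → hold, X_7=5
t=7: X=5, d=2 → birth, X_8=6
t=8: X=6, d=4 → birth, X_9=7
t=9: X=7, d=5 → death, X_10=6
t=10: X=6, d=2 → birth, X_11=7
t=11: X=7, d=9 → hold, X_12=7


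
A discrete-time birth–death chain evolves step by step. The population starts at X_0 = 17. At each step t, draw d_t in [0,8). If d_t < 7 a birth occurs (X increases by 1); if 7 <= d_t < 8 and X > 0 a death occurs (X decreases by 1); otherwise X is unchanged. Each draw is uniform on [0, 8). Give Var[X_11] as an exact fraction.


77/16

X can drop by at most 1 per step and X_0 = 17 > T = 11, so X_t >= 17 − t >= 6 > 0 for every t <= 11: the floor at 0 (the 'and X > 0' condition) never binds. Hence X_11 = X_0 + Σ_{t<11} Y_t with i.i.d. increments Y_t = y(d_t) ∈ {+1, −1, 0}.
Outcome values over d=0..7: [1, 1, 1, 1, 1, 1, 1, -1]
Σy = 6, Σy² = 8, M = 8
μ = 6/8 = 3/4,  σ² = 8/8 − (3/4)² = 7/16
Independent increments: Var[X_11] = 11·σ² = 11·(7/16) = 77/16


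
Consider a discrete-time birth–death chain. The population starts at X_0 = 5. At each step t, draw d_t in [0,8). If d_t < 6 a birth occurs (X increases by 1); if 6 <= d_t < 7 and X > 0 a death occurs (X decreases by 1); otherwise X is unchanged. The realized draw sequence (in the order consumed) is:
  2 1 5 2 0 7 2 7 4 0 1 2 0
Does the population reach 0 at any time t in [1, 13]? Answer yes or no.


t=0: X=5, d=2 → birth, X_1=6
t=1: X=6, d=1 → birth, X_2=7
t=2: X=7, d=5 → birth, X_3=8
t=3: X=8, d=2 → birth, X_4=9
t=4: X=9, d=0 → birth, X_5=10
t=5: X=10, d=7 → hold, X_6=10
t=6: X=10, d=2 → birth, X_7=11
t=7: X=11, d=7 → hold, X_8=11
t=8: X=11, d=4 → birth, X_9=12
t=9: X=12, d=0 → birth, X_10=13
t=10: X=13, d=1 → birth, X_11=14
t=11: X=14, d=2 → birth, X_12=15
t=12: X=15, d=0 → birth, X_13=16

no


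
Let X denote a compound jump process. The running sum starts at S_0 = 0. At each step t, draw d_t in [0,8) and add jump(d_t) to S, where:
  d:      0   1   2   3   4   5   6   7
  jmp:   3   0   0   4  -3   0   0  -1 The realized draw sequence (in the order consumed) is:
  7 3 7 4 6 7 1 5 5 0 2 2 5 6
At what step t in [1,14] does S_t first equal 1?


10

t=0: S=0, d=7, jump=-1, S_1=-1
t=1: S=-1, d=3, jump=4, S_2=3
t=2: S=3, d=7, jump=-1, S_3=2
t=3: S=2, d=4, jump=-3, S_4=-1
t=4: S=-1, d=6, jump=0, S_5=-1
t=5: S=-1, d=7, jump=-1, S_6=-2
t=6: S=-2, d=1, jump=0, S_7=-2
t=7: S=-2, d=5, jump=0, S_8=-2
t=8: S=-2, d=5, jump=0, S_9=-2
t=9: S=-2, d=0, jump=3, S_10=1
t=10: S=1, d=2, jump=0, S_11=1
t=11: S=1, d=2, jump=0, S_12=1
t=12: S=1, d=5, jump=0, S_13=1
t=13: S=1, d=6, jump=0, S_14=1


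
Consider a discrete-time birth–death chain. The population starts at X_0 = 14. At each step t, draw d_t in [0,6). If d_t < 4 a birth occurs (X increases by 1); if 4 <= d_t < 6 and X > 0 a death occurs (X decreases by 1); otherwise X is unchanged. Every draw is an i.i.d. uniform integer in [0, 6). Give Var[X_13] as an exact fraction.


104/9

X can drop by at most 1 per step and X_0 = 14 > T = 13, so X_t >= 14 − t >= 1 > 0 for every t <= 13: the floor at 0 (the 'and X > 0' condition) never binds. Hence X_13 = X_0 + Σ_{t<13} Y_t with i.i.d. increments Y_t = y(d_t) ∈ {+1, −1, 0}.
Outcome values over d=0..5: [1, 1, 1, 1, -1, -1]
Σy = 2, Σy² = 6, M = 6
μ = 2/6 = 1/3,  σ² = 6/6 − (1/3)² = 8/9
Independent increments: Var[X_13] = 13·σ² = 13·(8/9) = 104/9


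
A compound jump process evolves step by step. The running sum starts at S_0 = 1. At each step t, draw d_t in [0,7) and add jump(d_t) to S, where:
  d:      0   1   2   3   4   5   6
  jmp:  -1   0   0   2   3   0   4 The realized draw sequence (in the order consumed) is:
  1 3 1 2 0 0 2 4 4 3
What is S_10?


9

t=0: S=1, d=1, jump=0, S_1=1
t=1: S=1, d=3, jump=2, S_2=3
t=2: S=3, d=1, jump=0, S_3=3
t=3: S=3, d=2, jump=0, S_4=3
t=4: S=3, d=0, jump=-1, S_5=2
t=5: S=2, d=0, jump=-1, S_6=1
t=6: S=1, d=2, jump=0, S_7=1
t=7: S=1, d=4, jump=3, S_8=4
t=8: S=4, d=4, jump=3, S_9=7
t=9: S=7, d=3, jump=2, S_10=9


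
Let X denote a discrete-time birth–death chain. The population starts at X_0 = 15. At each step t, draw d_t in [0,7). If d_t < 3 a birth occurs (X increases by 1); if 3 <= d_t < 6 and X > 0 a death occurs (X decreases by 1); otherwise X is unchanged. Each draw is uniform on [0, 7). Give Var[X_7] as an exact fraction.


X can drop by at most 1 per step and X_0 = 15 > T = 7, so X_t >= 15 − t >= 8 > 0 for every t <= 7: the floor at 0 (the 'and X > 0' condition) never binds. Hence X_7 = X_0 + Σ_{t<7} Y_t with i.i.d. increments Y_t = y(d_t) ∈ {+1, −1, 0}.
Outcome values over d=0..6: [1, 1, 1, -1, -1, -1, 0]
Σy = 0, Σy² = 6, M = 7
μ = 0/7 = 0,  σ² = 6/7 − (0)² = 6/7
Independent increments: Var[X_7] = 7·σ² = 7·(6/7) = 6

6


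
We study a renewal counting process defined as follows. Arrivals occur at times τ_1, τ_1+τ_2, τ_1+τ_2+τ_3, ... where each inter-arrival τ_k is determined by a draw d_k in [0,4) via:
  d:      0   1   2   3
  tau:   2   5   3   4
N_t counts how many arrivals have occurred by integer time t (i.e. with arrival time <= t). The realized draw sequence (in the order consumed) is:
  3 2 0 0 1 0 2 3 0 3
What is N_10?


3

draw d_1=3: τ_1=4, arrival time A_1=4
draw d_2=2: τ_2=3, arrival time A_2=7
draw d_3=0: τ_3=2, arrival time A_3=9
draw d_4=0: τ_4=2, arrival time A_4=11
draw d_5=1: τ_5=5, arrival time A_5=16
draw d_6=0: τ_6=2, arrival time A_6=18
draw d_7=2: τ_7=3, arrival time A_7=21
draw d_8=3: τ_8=4, arrival time A_8=25
draw d_9=0: τ_9=2, arrival time A_9=27
draw d_10=3: τ_10=4, arrival time A_10=31
N_t over t=0..10: 0:0 1:0 2:0 3:0 4:1 5:1 6:1 7:2 8:2 9:3 10:3


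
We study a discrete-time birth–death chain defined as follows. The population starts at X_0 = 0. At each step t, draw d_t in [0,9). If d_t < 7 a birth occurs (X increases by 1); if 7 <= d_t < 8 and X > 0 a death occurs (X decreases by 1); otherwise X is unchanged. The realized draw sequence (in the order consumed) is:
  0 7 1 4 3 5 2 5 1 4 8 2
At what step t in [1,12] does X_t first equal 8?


t=0: X=0, d=0 → birth, X_1=1
t=1: X=1, d=7 → death, X_2=0
t=2: X=0, d=1 → birth, X_3=1
t=3: X=1, d=4 → birth, X_4=2
t=4: X=2, d=3 → birth, X_5=3
t=5: X=3, d=5 → birth, X_6=4
t=6: X=4, d=2 → birth, X_7=5
t=7: X=5, d=5 → birth, X_8=6
t=8: X=6, d=1 → birth, X_9=7
t=9: X=7, d=4 → birth, X_10=8
t=10: X=8, d=8 → hold, X_11=8
t=11: X=8, d=2 → birth, X_12=9

10


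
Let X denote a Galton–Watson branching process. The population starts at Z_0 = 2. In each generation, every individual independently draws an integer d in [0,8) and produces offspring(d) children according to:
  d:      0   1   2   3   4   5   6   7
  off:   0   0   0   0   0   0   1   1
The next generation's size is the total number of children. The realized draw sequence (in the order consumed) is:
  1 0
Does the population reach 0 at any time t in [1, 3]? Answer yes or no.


yes

gen 0: Z_0=2, draws=[1, 0], offspring=[0, 0], Z_1=0
gen 1: Z_1=0, draws=[], offspring=[], Z_2=0
gen 2: Z_2=0, draws=[], offspring=[], Z_3=0


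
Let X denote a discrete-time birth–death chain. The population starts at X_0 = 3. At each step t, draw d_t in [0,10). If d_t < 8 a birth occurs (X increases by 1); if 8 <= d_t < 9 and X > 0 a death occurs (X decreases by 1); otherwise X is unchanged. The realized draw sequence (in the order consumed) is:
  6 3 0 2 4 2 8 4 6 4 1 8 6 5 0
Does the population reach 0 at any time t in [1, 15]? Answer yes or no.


no

t=0: X=3, d=6 → birth, X_1=4
t=1: X=4, d=3 → birth, X_2=5
t=2: X=5, d=0 → birth, X_3=6
t=3: X=6, d=2 → birth, X_4=7
t=4: X=7, d=4 → birth, X_5=8
t=5: X=8, d=2 → birth, X_6=9
t=6: X=9, d=8 → death, X_7=8
t=7: X=8, d=4 → birth, X_8=9
t=8: X=9, d=6 → birth, X_9=10
t=9: X=10, d=4 → birth, X_10=11
t=10: X=11, d=1 → birth, X_11=12
t=11: X=12, d=8 → death, X_12=11
t=12: X=11, d=6 → birth, X_13=12
t=13: X=12, d=5 → birth, X_14=13
t=14: X=13, d=0 → birth, X_15=14


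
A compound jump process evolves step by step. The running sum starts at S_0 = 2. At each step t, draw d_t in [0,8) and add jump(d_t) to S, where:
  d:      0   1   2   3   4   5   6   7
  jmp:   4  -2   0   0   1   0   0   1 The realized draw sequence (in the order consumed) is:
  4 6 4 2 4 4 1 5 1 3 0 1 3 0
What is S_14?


8

t=0: S=2, d=4, jump=1, S_1=3
t=1: S=3, d=6, jump=0, S_2=3
t=2: S=3, d=4, jump=1, S_3=4
t=3: S=4, d=2, jump=0, S_4=4
t=4: S=4, d=4, jump=1, S_5=5
t=5: S=5, d=4, jump=1, S_6=6
t=6: S=6, d=1, jump=-2, S_7=4
t=7: S=4, d=5, jump=0, S_8=4
t=8: S=4, d=1, jump=-2, S_9=2
t=9: S=2, d=3, jump=0, S_10=2
t=10: S=2, d=0, jump=4, S_11=6
t=11: S=6, d=1, jump=-2, S_12=4
t=12: S=4, d=3, jump=0, S_13=4
t=13: S=4, d=0, jump=4, S_14=8


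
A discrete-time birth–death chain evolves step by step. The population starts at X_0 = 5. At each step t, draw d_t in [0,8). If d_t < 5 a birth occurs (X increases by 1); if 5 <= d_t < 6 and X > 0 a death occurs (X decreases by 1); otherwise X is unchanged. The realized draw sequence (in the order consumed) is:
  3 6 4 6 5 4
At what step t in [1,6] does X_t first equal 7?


3

t=0: X=5, d=3 → birth, X_1=6
t=1: X=6, d=6 → hold, X_2=6
t=2: X=6, d=4 → birth, X_3=7
t=3: X=7, d=6 → hold, X_4=7
t=4: X=7, d=5 → death, X_5=6
t=5: X=6, d=4 → birth, X_6=7


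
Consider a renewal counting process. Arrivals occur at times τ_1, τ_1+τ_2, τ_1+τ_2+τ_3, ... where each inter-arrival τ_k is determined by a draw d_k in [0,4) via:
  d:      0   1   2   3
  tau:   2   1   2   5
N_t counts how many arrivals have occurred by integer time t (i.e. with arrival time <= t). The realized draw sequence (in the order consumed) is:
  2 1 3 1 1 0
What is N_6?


2

draw d_1=2: τ_1=2, arrival time A_1=2
draw d_2=1: τ_2=1, arrival time A_2=3
draw d_3=3: τ_3=5, arrival time A_3=8
draw d_4=1: τ_4=1, arrival time A_4=9
draw d_5=1: τ_5=1, arrival time A_5=10
draw d_6=0: τ_6=2, arrival time A_6=12
N_t over t=0..6: 0:0 1:0 2:1 3:2 4:2 5:2 6:2


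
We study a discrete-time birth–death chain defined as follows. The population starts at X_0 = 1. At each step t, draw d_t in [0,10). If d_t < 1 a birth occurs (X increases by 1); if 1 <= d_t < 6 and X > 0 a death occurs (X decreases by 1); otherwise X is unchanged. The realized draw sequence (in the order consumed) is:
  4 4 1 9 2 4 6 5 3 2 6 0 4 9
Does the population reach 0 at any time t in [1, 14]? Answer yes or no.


t=0: X=1, d=4 → death, X_1=0
t=1: X=0, d=4 → hold, X_2=0
t=2: X=0, d=1 → hold, X_3=0
t=3: X=0, d=9 → hold, X_4=0
t=4: X=0, d=2 → hold, X_5=0
t=5: X=0, d=4 → hold, X_6=0
t=6: X=0, d=6 → hold, X_7=0
t=7: X=0, d=5 → hold, X_8=0
t=8: X=0, d=3 → hold, X_9=0
t=9: X=0, d=2 → hold, X_10=0
t=10: X=0, d=6 → hold, X_11=0
t=11: X=0, d=0 → birth, X_12=1
t=12: X=1, d=4 → death, X_13=0
t=13: X=0, d=9 → hold, X_14=0

yes


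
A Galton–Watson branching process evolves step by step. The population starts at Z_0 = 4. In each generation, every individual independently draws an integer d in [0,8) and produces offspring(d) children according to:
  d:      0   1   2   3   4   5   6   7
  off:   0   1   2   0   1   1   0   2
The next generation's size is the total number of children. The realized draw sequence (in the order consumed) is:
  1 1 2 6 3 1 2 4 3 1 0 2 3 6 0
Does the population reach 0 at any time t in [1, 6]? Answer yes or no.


yes

gen 0: Z_0=4, draws=[1, 1, 2, 6], offspring=[1, 1, 2, 0], Z_1=4
gen 1: Z_1=4, draws=[3, 1, 2, 4], offspring=[0, 1, 2, 1], Z_2=4
gen 2: Z_2=4, draws=[3, 1, 0, 2], offspring=[0, 1, 0, 2], Z_3=3
gen 3: Z_3=3, draws=[3, 6, 0], offspring=[0, 0, 0], Z_4=0
gen 4: Z_4=0, draws=[], offspring=[], Z_5=0
gen 5: Z_5=0, draws=[], offspring=[], Z_6=0


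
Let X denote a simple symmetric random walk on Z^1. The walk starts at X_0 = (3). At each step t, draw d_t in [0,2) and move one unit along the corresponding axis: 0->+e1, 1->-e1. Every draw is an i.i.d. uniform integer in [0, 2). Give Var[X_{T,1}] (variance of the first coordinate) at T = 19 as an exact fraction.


Outcome values over d=0..1: [1, -1]
Σy = 0, Σy² = 2, M = 2
μ = 0/2 = 0,  σ² = 2/2 − (0)² = 1
Independent increments: Var[X_19] = 19·σ² = 19·(1) = 19

19


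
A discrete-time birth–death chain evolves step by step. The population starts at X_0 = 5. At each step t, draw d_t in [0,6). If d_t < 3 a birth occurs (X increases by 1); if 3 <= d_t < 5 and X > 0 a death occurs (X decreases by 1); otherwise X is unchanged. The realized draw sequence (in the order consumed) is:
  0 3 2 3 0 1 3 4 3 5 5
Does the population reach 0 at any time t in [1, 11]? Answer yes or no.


no

t=0: X=5, d=0 → birth, X_1=6
t=1: X=6, d=3 → death, X_2=5
t=2: X=5, d=2 → birth, X_3=6
t=3: X=6, d=3 → death, X_4=5
t=4: X=5, d=0 → birth, X_5=6
t=5: X=6, d=1 → birth, X_6=7
t=6: X=7, d=3 → death, X_7=6
t=7: X=6, d=4 → death, X_8=5
t=8: X=5, d=3 → death, X_9=4
t=9: X=4, d=5 → hold, X_10=4
t=10: X=4, d=5 → hold, X_11=4


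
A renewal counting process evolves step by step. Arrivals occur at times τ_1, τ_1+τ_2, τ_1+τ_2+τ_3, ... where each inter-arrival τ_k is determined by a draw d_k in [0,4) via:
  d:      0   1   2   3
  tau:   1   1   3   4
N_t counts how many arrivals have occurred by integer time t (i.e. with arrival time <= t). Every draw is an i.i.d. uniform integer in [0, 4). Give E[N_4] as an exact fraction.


Inter-arrival values over d=0..3: [1, 1, 3, 4]
Each d has probability 1/4, so the pmf of τ is: f(1) = 1/2, f(3) = 1/4, f(4) = 1/4
Renewal equation for m(n) = E[N_n]: condition on τ_1 = k (if k <= n, one arrival plus a fresh copy on the remaining n−k steps): m(n) = F(n) + Σ_{k<=n} f(k)·m(n−k), where F(n) = P(τ <= n) and m(0) = 0
m(1) = F(1) = 1/2
m(2) = F(2) + f(1)·m(1) = 1/2 + 1/2·1/2 = 3/4
m(3) = F(3) + f(1)·m(2) = 3/4 + 1/2·3/4 = 9/8
m(4) = F(4) + f(1)·m(3) + f(3)·m(1) = 1 + 1/2·9/8 + 1/4·1/2 = 27/16
E[N_4] = m(4) = 27/16

27/16


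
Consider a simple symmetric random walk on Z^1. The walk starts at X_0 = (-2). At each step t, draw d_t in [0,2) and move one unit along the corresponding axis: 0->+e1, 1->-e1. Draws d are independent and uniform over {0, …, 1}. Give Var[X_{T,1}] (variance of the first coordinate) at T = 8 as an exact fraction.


8

Outcome values over d=0..1: [1, -1]
Σy = 0, Σy² = 2, M = 2
μ = 0/2 = 0,  σ² = 2/2 − (0)² = 1
Independent increments: Var[X_8] = 8·σ² = 8·(1) = 8


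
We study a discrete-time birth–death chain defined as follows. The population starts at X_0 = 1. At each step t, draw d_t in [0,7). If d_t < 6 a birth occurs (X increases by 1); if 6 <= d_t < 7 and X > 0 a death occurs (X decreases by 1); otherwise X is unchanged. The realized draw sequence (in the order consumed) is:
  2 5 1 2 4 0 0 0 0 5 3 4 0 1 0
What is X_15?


t=0: X=1, d=2 → birth, X_1=2
t=1: X=2, d=5 → birth, X_2=3
t=2: X=3, d=1 → birth, X_3=4
t=3: X=4, d=2 → birth, X_4=5
t=4: X=5, d=4 → birth, X_5=6
t=5: X=6, d=0 → birth, X_6=7
t=6: X=7, d=0 → birth, X_7=8
t=7: X=8, d=0 → birth, X_8=9
t=8: X=9, d=0 → birth, X_9=10
t=9: X=10, d=5 → birth, X_10=11
t=10: X=11, d=3 → birth, X_11=12
t=11: X=12, d=4 → birth, X_12=13
t=12: X=13, d=0 → birth, X_13=14
t=13: X=14, d=1 → birth, X_14=15
t=14: X=15, d=0 → birth, X_15=16

16


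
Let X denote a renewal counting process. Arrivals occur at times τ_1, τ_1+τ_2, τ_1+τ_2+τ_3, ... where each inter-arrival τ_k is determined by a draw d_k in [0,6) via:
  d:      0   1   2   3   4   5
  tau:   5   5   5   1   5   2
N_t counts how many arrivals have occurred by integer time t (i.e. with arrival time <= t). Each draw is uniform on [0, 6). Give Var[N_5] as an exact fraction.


12502343/60466176

Inter-arrival values over d=0..5: [5, 5, 5, 1, 5, 2]
Each d has probability 1/6, so the pmf of τ is: f(1) = 1/6, f(2) = 1/6, f(5) = 2/3
Let p_n(j) = P(N_n = j), with p_0 = [1]. Condition on τ_1: p_n(0) = P(τ > n), and for j >= 1, p_n(j) = Σ_{k<=n} f(k)·p_{n−k}(j−1)
p_1 = [5/6, 1/6]  (j = 0..1)
p_2 = [2/3, 11/36, 1/36]  (j = 0..2)
p_3 = [2/3, 1/4, 17/216, 1/216]  (j = 0..3)
p_4 = [2/3, 2/9, 5/54, 23/1296, 1/1296]  (j = 0..4)
p_5 = [0, 8/9, 17/216, 37/1296, 29/7776, 1/7776]  (j = 0..5)
E[N_5] = Σ j·p_5(j) = 8923/7776;  E[N_5²] = Σ j²·p_5(j) = 3949/2592
Var[N_5] = 3949/2592 − (8923/7776)² = 12502343/60466176


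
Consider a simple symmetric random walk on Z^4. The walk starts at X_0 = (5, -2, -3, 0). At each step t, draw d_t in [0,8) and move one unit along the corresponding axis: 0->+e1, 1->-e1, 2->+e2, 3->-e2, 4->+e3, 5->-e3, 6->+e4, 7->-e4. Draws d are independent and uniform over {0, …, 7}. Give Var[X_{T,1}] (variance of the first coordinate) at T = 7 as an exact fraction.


7/4

Outcome values over d=0..7: [1, -1, 0, 0, 0, 0, 0, 0]
Σy = 0, Σy² = 2, M = 8
μ = 0/8 = 0,  σ² = 2/8 − (0)² = 1/4
Independent increments: Var[X_7] = 7·σ² = 7·(1/4) = 7/4


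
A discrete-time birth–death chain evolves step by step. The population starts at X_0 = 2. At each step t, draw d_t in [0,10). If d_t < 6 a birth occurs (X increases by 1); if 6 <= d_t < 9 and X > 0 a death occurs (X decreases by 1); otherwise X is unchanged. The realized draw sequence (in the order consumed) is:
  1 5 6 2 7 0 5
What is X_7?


t=0: X=2, d=1 → birth, X_1=3
t=1: X=3, d=5 → birth, X_2=4
t=2: X=4, d=6 → death, X_3=3
t=3: X=3, d=2 → birth, X_4=4
t=4: X=4, d=7 → death, X_5=3
t=5: X=3, d=0 → birth, X_6=4
t=6: X=4, d=5 → birth, X_7=5

5


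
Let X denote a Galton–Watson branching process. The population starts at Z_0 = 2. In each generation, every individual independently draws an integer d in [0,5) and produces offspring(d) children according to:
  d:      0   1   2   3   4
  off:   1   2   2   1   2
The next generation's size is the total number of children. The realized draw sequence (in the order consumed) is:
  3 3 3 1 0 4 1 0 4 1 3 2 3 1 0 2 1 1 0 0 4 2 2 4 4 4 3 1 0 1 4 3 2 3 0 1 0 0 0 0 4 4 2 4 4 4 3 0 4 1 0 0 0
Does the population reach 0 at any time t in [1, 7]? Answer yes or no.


no

gen 0: Z_0=2, draws=[3, 3], offspring=[1, 1], Z_1=2
gen 1: Z_1=2, draws=[3, 1], offspring=[1, 2], Z_2=3
gen 2: Z_2=3, draws=[0, 4, 1], offspring=[1, 2, 2], Z_3=5
gen 3: Z_3=5, draws=[0, 4, 1, 3, 2], offspring=[1, 2, 2, 1, 2], Z_4=8
gen 4: Z_4=8, draws=[3, 1, 0, 2, 1, 1, 0, 0], offspring=[1, 2, 1, 2, 2, 2, 1, 1], Z_5=12
gen 5: Z_5=12, draws=[4, 2, 2, 4, 4, 4, 3, 1, 0, 1, 4, 3], offspring=[2, 2, 2, 2, 2, 2, 1, 2, 1, 2, 2, 1], Z_6=21
gen 6: Z_6=21, draws=[2, 3, 0, 1, 0, 0, 0, 0, 4, 4, 2, 4, 4, 4, 3, 0, 4, 1, 0, 0, 0], offspring=[2, 1, 1, 2, 1, 1, 1, 1, 2, 2, 2, 2, 2, 2, 1, 1, 2, 2, 1, 1, 1], Z_7=31


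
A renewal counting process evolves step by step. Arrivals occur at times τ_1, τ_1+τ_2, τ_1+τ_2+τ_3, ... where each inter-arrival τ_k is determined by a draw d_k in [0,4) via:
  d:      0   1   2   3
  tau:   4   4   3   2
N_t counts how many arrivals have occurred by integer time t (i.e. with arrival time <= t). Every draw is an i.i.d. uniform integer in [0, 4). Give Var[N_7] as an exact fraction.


71/256

Inter-arrival values over d=0..3: [4, 4, 3, 2]
Each d has probability 1/4, so the pmf of τ is: f(2) = 1/4, f(3) = 1/4, f(4) = 1/2
Let p_n(j) = P(N_n = j), with p_0 = [1]. Condition on τ_1: p_n(0) = P(τ > n), and for j >= 1, p_n(j) = Σ_{k<=n} f(k)·p_{n−k}(j−1)
p_1 = [1]  (j = 0)
p_2 = [3/4, 1/4]  (j = 0..1)
p_3 = [1/2, 1/2]  (j = 0..1)
p_4 = [0, 15/16, 1/16]  (j = 0..2)
p_5 = [0, 13/16, 3/16]  (j = 0..2)
p_6 = [0, 1/2, 31/64, 1/64]  (j = 0..3)
p_7 = [0, 1/4, 11/16, 1/16]  (j = 0..3)
E[N_7] = Σ j·p_7(j) = 29/16;  E[N_7²] = Σ j²·p_7(j) = 57/16
Var[N_7] = 57/16 − (29/16)² = 71/256


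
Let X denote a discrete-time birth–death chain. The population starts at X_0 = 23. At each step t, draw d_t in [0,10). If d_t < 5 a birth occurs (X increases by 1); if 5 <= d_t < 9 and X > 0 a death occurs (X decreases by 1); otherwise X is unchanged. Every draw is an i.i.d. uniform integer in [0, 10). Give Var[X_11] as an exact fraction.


979/100

X can drop by at most 1 per step and X_0 = 23 > T = 11, so X_t >= 23 − t >= 12 > 0 for every t <= 11: the floor at 0 (the 'and X > 0' condition) never binds. Hence X_11 = X_0 + Σ_{t<11} Y_t with i.i.d. increments Y_t = y(d_t) ∈ {+1, −1, 0}.
Outcome values over d=0..9: [1, 1, 1, 1, 1, -1, -1, -1, -1, 0]
Σy = 1, Σy² = 9, M = 10
μ = 1/10 = 1/10,  σ² = 9/10 − (1/10)² = 89/100
Independent increments: Var[X_11] = 11·σ² = 11·(89/100) = 979/100


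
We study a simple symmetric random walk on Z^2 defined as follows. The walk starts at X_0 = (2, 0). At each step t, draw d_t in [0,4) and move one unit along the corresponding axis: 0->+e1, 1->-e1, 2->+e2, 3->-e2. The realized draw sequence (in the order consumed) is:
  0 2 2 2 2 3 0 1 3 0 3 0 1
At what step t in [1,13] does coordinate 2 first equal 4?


t=0: X=(2, 0), d=0 → +e1, X_1=(3, 0)
t=1: X=(3, 0), d=2 → +e2, X_2=(3, 1)
t=2: X=(3, 1), d=2 → +e2, X_3=(3, 2)
t=3: X=(3, 2), d=2 → +e2, X_4=(3, 3)
t=4: X=(3, 3), d=2 → +e2, X_5=(3, 4)
t=5: X=(3, 4), d=3 → -e2, X_6=(3, 3)
t=6: X=(3, 3), d=0 → +e1, X_7=(4, 3)
t=7: X=(4, 3), d=1 → -e1, X_8=(3, 3)
t=8: X=(3, 3), d=3 → -e2, X_9=(3, 2)
t=9: X=(3, 2), d=0 → +e1, X_10=(4, 2)
t=10: X=(4, 2), d=3 → -e2, X_11=(4, 1)
t=11: X=(4, 1), d=0 → +e1, X_12=(5, 1)
t=12: X=(5, 1), d=1 → -e1, X_13=(4, 1)

5


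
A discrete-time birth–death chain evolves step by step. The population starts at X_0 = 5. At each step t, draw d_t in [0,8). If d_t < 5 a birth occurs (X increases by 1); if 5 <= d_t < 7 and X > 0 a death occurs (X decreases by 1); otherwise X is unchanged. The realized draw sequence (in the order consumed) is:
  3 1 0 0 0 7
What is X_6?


10

t=0: X=5, d=3 → birth, X_1=6
t=1: X=6, d=1 → birth, X_2=7
t=2: X=7, d=0 → birth, X_3=8
t=3: X=8, d=0 → birth, X_4=9
t=4: X=9, d=0 → birth, X_5=10
t=5: X=10, d=7 → hold, X_6=10


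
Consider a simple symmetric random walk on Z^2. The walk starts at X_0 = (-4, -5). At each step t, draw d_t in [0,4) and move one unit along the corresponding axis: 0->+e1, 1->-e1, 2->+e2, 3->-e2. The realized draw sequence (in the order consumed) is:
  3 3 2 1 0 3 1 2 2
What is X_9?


(-5, -5)

t=0: X=(-4, -5), d=3 → -e2, X_1=(-4, -6)
t=1: X=(-4, -6), d=3 → -e2, X_2=(-4, -7)
t=2: X=(-4, -7), d=2 → +e2, X_3=(-4, -6)
t=3: X=(-4, -6), d=1 → -e1, X_4=(-5, -6)
t=4: X=(-5, -6), d=0 → +e1, X_5=(-4, -6)
t=5: X=(-4, -6), d=3 → -e2, X_6=(-4, -7)
t=6: X=(-4, -7), d=1 → -e1, X_7=(-5, -7)
t=7: X=(-5, -7), d=2 → +e2, X_8=(-5, -6)
t=8: X=(-5, -6), d=2 → +e2, X_9=(-5, -5)


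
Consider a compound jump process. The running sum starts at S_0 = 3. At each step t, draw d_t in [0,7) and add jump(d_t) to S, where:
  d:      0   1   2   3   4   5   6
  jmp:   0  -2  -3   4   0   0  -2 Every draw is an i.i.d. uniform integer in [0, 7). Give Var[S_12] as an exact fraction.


Outcome values over d=0..6: [0, -2, -3, 4, 0, 0, -2]
Σy = -3, Σy² = 33, M = 7
μ = -3/7 = -3/7,  σ² = 33/7 − (-3/7)² = 222/49
Independent increments: Var[S_12] = 12·σ² = 12·(222/49) = 2664/49

2664/49


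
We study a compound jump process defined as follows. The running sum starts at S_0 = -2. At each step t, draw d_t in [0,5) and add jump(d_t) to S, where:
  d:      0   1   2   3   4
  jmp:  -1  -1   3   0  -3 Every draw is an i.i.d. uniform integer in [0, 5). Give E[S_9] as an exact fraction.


Outcome values over d=0..4: [-1, -1, 3, 0, -3]
Σy = -2, Σy² = 20, M = 5
μ = -2/5 = -2/5,  σ² = 20/5 − (-2/5)² = 96/25
E[S_9] = -2 + 9·(-2/5) = -28/5

-28/5


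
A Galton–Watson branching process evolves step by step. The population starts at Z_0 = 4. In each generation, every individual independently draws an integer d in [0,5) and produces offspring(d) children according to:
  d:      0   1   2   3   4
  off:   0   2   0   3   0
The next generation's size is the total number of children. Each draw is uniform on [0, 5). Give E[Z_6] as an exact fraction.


Outcome values over d=0..4: [0, 2, 0, 3, 0]
Σy = 5, Σy² = 13, M = 5
μ = 5/5 = 1,  σ² = 13/5 − (1)² = 8/5
E[Z_0] = 4
E[Z_1] = 1·E[Z_0] = 4
E[Z_2] = 1·E[Z_1] = 4
E[Z_3] = 1·E[Z_2] = 4
E[Z_4] = 1·E[Z_3] = 4
E[Z_5] = 1·E[Z_4] = 4
E[Z_6] = 1·E[Z_5] = 4

4


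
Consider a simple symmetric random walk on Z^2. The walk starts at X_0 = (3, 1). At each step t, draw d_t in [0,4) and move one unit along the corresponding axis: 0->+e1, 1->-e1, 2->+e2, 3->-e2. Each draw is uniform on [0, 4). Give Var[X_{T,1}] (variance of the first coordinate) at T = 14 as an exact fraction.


Outcome values over d=0..3: [1, -1, 0, 0]
Σy = 0, Σy² = 2, M = 4
μ = 0/4 = 0,  σ² = 2/4 − (0)² = 1/2
Independent increments: Var[X_14] = 14·σ² = 14·(1/2) = 7

7


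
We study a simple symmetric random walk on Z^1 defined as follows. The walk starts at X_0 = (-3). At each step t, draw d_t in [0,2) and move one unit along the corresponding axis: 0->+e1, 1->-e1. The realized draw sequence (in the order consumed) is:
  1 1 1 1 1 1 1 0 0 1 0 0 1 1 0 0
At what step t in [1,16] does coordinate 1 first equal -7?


t=0: X=(-3), d=1 → -e1, X_1=(-4)
t=1: X=(-4), d=1 → -e1, X_2=(-5)
t=2: X=(-5), d=1 → -e1, X_3=(-6)
t=3: X=(-6), d=1 → -e1, X_4=(-7)
t=4: X=(-7), d=1 → -e1, X_5=(-8)
t=5: X=(-8), d=1 → -e1, X_6=(-9)
t=6: X=(-9), d=1 → -e1, X_7=(-10)
t=7: X=(-10), d=0 → +e1, X_8=(-9)
t=8: X=(-9), d=0 → +e1, X_9=(-8)
t=9: X=(-8), d=1 → -e1, X_10=(-9)
t=10: X=(-9), d=0 → +e1, X_11=(-8)
t=11: X=(-8), d=0 → +e1, X_12=(-7)
t=12: X=(-7), d=1 → -e1, X_13=(-8)
t=13: X=(-8), d=1 → -e1, X_14=(-9)
t=14: X=(-9), d=0 → +e1, X_15=(-8)
t=15: X=(-8), d=0 → +e1, X_16=(-7)

4


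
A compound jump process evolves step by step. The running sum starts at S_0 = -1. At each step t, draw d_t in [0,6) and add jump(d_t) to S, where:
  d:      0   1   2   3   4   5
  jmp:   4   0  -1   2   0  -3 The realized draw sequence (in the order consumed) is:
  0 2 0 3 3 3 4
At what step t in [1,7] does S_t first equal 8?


t=0: S=-1, d=0, jump=4, S_1=3
t=1: S=3, d=2, jump=-1, S_2=2
t=2: S=2, d=0, jump=4, S_3=6
t=3: S=6, d=3, jump=2, S_4=8
t=4: S=8, d=3, jump=2, S_5=10
t=5: S=10, d=3, jump=2, S_6=12
t=6: S=12, d=4, jump=0, S_7=12

4


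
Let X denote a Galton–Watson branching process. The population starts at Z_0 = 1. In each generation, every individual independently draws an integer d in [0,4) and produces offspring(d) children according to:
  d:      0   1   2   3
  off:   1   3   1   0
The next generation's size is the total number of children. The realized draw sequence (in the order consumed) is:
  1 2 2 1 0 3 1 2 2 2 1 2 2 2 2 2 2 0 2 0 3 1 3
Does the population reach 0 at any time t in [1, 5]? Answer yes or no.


gen 0: Z_0=1, draws=[1], offspring=[3], Z_1=3
gen 1: Z_1=3, draws=[2, 2, 1], offspring=[1, 1, 3], Z_2=5
gen 2: Z_2=5, draws=[0, 3, 1, 2, 2], offspring=[1, 0, 3, 1, 1], Z_3=6
gen 3: Z_3=6, draws=[2, 1, 2, 2, 2, 2], offspring=[1, 3, 1, 1, 1, 1], Z_4=8
gen 4: Z_4=8, draws=[2, 2, 0, 2, 0, 3, 1, 3], offspring=[1, 1, 1, 1, 1, 0, 3, 0], Z_5=8

no


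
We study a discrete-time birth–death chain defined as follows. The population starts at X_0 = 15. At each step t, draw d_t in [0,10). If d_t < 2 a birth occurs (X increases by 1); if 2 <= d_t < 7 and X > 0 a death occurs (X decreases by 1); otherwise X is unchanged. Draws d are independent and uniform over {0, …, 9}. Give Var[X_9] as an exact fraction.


549/100

X can drop by at most 1 per step and X_0 = 15 > T = 9, so X_t >= 15 − t >= 6 > 0 for every t <= 9: the floor at 0 (the 'and X > 0' condition) never binds. Hence X_9 = X_0 + Σ_{t<9} Y_t with i.i.d. increments Y_t = y(d_t) ∈ {+1, −1, 0}.
Outcome values over d=0..9: [1, 1, -1, -1, -1, -1, -1, 0, 0, 0]
Σy = -3, Σy² = 7, M = 10
μ = -3/10 = -3/10,  σ² = 7/10 − (-3/10)² = 61/100
Independent increments: Var[X_9] = 9·σ² = 9·(61/100) = 549/100


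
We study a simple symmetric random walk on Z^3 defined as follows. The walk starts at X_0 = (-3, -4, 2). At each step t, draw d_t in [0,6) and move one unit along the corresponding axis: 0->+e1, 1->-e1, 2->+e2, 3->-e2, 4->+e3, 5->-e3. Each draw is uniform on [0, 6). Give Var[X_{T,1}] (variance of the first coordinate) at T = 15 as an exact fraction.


Outcome values over d=0..5: [1, -1, 0, 0, 0, 0]
Σy = 0, Σy² = 2, M = 6
μ = 0/6 = 0,  σ² = 2/6 − (0)² = 1/3
Independent increments: Var[X_15] = 15·σ² = 15·(1/3) = 5

5


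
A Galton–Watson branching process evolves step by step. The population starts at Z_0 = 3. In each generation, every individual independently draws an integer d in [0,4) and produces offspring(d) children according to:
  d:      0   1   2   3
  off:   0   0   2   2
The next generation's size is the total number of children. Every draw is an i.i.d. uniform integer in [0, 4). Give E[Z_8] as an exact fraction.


Outcome values over d=0..3: [0, 0, 2, 2]
Σy = 4, Σy² = 8, M = 4
μ = 4/4 = 1,  σ² = 8/4 − (1)² = 1
E[Z_0] = 3
E[Z_1] = 1·E[Z_0] = 3
E[Z_2] = 1·E[Z_1] = 3
E[Z_3] = 1·E[Z_2] = 3
E[Z_4] = 1·E[Z_3] = 3
E[Z_5] = 1·E[Z_4] = 3
E[Z_6] = 1·E[Z_5] = 3
E[Z_7] = 1·E[Z_6] = 3
E[Z_8] = 1·E[Z_7] = 3

3


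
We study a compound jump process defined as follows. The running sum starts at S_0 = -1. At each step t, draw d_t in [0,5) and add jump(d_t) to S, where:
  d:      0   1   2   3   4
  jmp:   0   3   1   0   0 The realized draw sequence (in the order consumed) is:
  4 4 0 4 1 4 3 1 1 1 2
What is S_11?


12

t=0: S=-1, d=4, jump=0, S_1=-1
t=1: S=-1, d=4, jump=0, S_2=-1
t=2: S=-1, d=0, jump=0, S_3=-1
t=3: S=-1, d=4, jump=0, S_4=-1
t=4: S=-1, d=1, jump=3, S_5=2
t=5: S=2, d=4, jump=0, S_6=2
t=6: S=2, d=3, jump=0, S_7=2
t=7: S=2, d=1, jump=3, S_8=5
t=8: S=5, d=1, jump=3, S_9=8
t=9: S=8, d=1, jump=3, S_10=11
t=10: S=11, d=2, jump=1, S_11=12


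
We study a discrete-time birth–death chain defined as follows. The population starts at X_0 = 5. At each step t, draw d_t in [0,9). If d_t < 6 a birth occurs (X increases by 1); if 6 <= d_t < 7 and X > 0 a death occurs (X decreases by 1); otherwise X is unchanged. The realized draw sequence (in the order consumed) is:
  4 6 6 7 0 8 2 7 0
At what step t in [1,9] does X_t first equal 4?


t=0: X=5, d=4 → birth, X_1=6
t=1: X=6, d=6 → death, X_2=5
t=2: X=5, d=6 → death, X_3=4
t=3: X=4, d=7 → hold, X_4=4
t=4: X=4, d=0 → birth, X_5=5
t=5: X=5, d=8 → hold, X_6=5
t=6: X=5, d=2 → birth, X_7=6
t=7: X=6, d=7 → hold, X_8=6
t=8: X=6, d=0 → birth, X_9=7

3


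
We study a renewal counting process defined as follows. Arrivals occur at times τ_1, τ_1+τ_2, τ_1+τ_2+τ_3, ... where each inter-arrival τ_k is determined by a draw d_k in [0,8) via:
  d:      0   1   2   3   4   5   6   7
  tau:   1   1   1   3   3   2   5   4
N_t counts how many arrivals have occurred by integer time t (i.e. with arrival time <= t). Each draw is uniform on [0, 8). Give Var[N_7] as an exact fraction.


4985642683063/4398046511104

Inter-arrival values over d=0..7: [1, 1, 1, 3, 3, 2, 5, 4]
Each d has probability 1/8, so the pmf of τ is: f(1) = 3/8, f(2) = 1/8, f(3) = 1/4, f(4) = 1/8, f(5) = 1/8
Let p_n(j) = P(N_n = j), with p_0 = [1]. Condition on τ_1: p_n(0) = P(τ > n), and for j >= 1, p_n(j) = Σ_{k<=n} f(k)·p_{n−k}(j−1)
p_1 = [5/8, 3/8]  (j = 0..1)
p_2 = [1/2, 23/64, 9/64]  (j = 0..2)
p_3 = [1/4, 33/64, 93/512, 27/512]  (j = 0..3)
p_4 = [1/8, 7/16, 85/256, 351/4096, 81/4096]  (j = 0..4)
p_5 = [0, 13/32, 187/512, 747/4096, 1269/32768, 243/32768]  (j = 0..5)
p_6 = [0, 7/32, 219/512, 989/4096, 189/2048, 4455/262144, 729/262144]  (j = 0..6)
p_7 = [0, 1/8, 45/128, 1349/4096, 579/4096, 11637/262144, 15309/2097152, 2187/2097152]  (j = 0..7)
E[N_7] = Σ j·p_7(j) = 5567203/2097152;  E[N_7²] = Σ j²·p_7(j) = 17156311/2097152
Var[N_7] = 17156311/2097152 − (5567203/2097152)² = 4985642683063/4398046511104


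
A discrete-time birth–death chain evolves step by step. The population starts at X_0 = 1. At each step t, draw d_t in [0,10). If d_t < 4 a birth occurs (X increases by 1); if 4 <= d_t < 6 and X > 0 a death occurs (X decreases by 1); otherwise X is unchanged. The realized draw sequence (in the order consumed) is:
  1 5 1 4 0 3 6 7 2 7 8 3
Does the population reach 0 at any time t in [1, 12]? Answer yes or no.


no

t=0: X=1, d=1 → birth, X_1=2
t=1: X=2, d=5 → death, X_2=1
t=2: X=1, d=1 → birth, X_3=2
t=3: X=2, d=4 → death, X_4=1
t=4: X=1, d=0 → birth, X_5=2
t=5: X=2, d=3 → birth, X_6=3
t=6: X=3, d=6 → hold, X_7=3
t=7: X=3, d=7 → hold, X_8=3
t=8: X=3, d=2 → birth, X_9=4
t=9: X=4, d=7 → hold, X_10=4
t=10: X=4, d=8 → hold, X_11=4
t=11: X=4, d=3 → birth, X_12=5
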